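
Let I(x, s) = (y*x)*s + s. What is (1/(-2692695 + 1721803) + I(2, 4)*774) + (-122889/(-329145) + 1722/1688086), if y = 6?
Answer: 3618677219852288177583/89908655339198540 ≈ 40248.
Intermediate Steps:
I(x, s) = s + 6*s*x (I(x, s) = (6*x)*s + s = 6*s*x + s = s + 6*s*x)
(1/(-2692695 + 1721803) + I(2, 4)*774) + (-122889/(-329145) + 1722/1688086) = (1/(-2692695 + 1721803) + (4*(1 + 6*2))*774) + (-122889/(-329145) + 1722/1688086) = (1/(-970892) + (4*(1 + 12))*774) + (-122889*(-1/329145) + 1722*(1/1688086)) = (-1/970892 + (4*13)*774) + (40963/109715 + 861/844043) = (-1/970892 + 52*774) + 34668998024/92604177745 = (-1/970892 + 40248) + 34668998024/92604177745 = 39076461215/970892 + 34668998024/92604177745 = 3618677219852288177583/89908655339198540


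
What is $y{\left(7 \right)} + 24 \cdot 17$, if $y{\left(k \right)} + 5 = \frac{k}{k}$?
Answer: $404$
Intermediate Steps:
$y{\left(k \right)} = -4$ ($y{\left(k \right)} = -5 + \frac{k}{k} = -5 + 1 = -4$)
$y{\left(7 \right)} + 24 \cdot 17 = -4 + 24 \cdot 17 = -4 + 408 = 404$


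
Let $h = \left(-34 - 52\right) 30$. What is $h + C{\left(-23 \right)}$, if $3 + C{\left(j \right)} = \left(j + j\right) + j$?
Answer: $-2652$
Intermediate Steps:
$C{\left(j \right)} = -3 + 3 j$ ($C{\left(j \right)} = -3 + \left(\left(j + j\right) + j\right) = -3 + \left(2 j + j\right) = -3 + 3 j$)
$h = -2580$ ($h = \left(-86\right) 30 = -2580$)
$h + C{\left(-23 \right)} = -2580 + \left(-3 + 3 \left(-23\right)\right) = -2580 - 72 = -2652$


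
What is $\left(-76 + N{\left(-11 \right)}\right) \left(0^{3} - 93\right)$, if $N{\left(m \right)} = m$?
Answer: $8091$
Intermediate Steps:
$\left(-76 + N{\left(-11 \right)}\right) \left(0^{3} - 93\right) = \left(-76 - 11\right) \left(0^{3} - 93\right) = - 87 \left(0 - 93\right) = \left(-87\right) \left(-93\right) = 8091$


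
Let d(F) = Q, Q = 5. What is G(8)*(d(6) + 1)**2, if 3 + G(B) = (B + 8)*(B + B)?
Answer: 9108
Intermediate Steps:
G(B) = -3 + 2*B*(8 + B) (G(B) = -3 + (B + 8)*(B + B) = -3 + (8 + B)*(2*B) = -3 + 2*B*(8 + B))
d(F) = 5
G(8)*(d(6) + 1)**2 = (-3 + 2*8**2 + 16*8)*(5 + 1)**2 = (-3 + 2*64 + 128)*6**2 = (-3 + 128 + 128)*36 = 253*36 = 9108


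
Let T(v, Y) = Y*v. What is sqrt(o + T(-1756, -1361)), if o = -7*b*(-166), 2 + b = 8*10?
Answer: 2*sqrt(620138) ≈ 1575.0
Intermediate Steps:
b = 78 (b = -2 + 8*10 = -2 + 80 = 78)
o = 90636 (o = -7*78*(-166) = -546*(-166) = 90636)
sqrt(o + T(-1756, -1361)) = sqrt(90636 - 1361*(-1756)) = sqrt(90636 + 2389916) = sqrt(2480552) = 2*sqrt(620138)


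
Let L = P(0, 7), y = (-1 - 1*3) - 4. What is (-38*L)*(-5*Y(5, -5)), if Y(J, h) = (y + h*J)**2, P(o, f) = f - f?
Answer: 0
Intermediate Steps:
y = -8 (y = (-1 - 3) - 4 = -4 - 4 = -8)
P(o, f) = 0
L = 0
Y(J, h) = (-8 + J*h)**2 (Y(J, h) = (-8 + h*J)**2 = (-8 + J*h)**2)
(-38*L)*(-5*Y(5, -5)) = (-38*0)*(-5*(-8 + 5*(-5))**2) = 0*(-5*(-8 - 25)**2) = 0*(-5*(-33)**2) = 0*(-5*1089) = 0*(-5445) = 0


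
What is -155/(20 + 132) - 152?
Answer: -23259/152 ≈ -153.02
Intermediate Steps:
-155/(20 + 132) - 152 = -155/152 - 152 = -23259/152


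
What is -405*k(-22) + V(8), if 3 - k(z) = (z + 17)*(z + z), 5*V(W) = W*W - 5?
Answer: 439484/5 ≈ 87897.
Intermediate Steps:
V(W) = -1 + W**2/5 (V(W) = (W*W - 5)/5 = (W**2 - 5)/5 = (-5 + W**2)/5 = -1 + W**2/5)
k(z) = 3 - 2*z*(17 + z) (k(z) = 3 - (z + 17)*(z + z) = 3 - (17 + z)*2*z = 3 - 2*z*(17 + z))
-405*k(-22) + V(8) = -405*(3 - 34*(-22) - 2*(-22)**2) + (-1 + (1/5)*8**2) = -405*(3 + 748 - 2*484) + (-1 + (1/5)*64) = -405*(3 + 748 - 968) + (-1 + 64/5) = -405*(-217) + 59/5 = 87885 + 59/5 = 439484/5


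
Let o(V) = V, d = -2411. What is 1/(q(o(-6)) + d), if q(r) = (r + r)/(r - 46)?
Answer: -13/31340 ≈ -0.00041481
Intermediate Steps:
q(r) = 2*r/(-46 + r) (q(r) = (2*r)/(-46 + r) = 2*r/(-46 + r))
1/(q(o(-6)) + d) = 1/(2*(-6)/(-46 - 6) - 2411) = 1/(2*(-6)/(-52) - 2411) = 1/(2*(-6)*(-1/52) - 2411) = 1/(3/13 - 2411) = 1/(-31340/13) = -13/31340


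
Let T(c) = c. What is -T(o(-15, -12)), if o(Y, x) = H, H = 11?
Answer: -11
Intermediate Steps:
o(Y, x) = 11
-T(o(-15, -12)) = -1*11 = -11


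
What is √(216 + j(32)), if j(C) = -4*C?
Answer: 2*√22 ≈ 9.3808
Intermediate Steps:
√(216 + j(32)) = √(216 - 4*32) = √(216 - 128) = √88 = 2*√22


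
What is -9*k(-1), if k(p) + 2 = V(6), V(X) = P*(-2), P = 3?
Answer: 72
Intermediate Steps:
V(X) = -6 (V(X) = 3*(-2) = -6)
k(p) = -8 (k(p) = -2 - 6 = -8)
-9*k(-1) = -9*(-8) = 72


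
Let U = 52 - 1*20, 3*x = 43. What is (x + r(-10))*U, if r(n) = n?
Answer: 416/3 ≈ 138.67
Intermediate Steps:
x = 43/3 (x = (⅓)*43 = 43/3 ≈ 14.333)
U = 32 (U = 52 - 20 = 32)
(x + r(-10))*U = (43/3 - 10)*32 = (13/3)*32 = 416/3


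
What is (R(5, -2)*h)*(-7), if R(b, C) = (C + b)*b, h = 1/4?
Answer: -105/4 ≈ -26.250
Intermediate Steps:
h = ¼ ≈ 0.25000
R(b, C) = b*(C + b)
(R(5, -2)*h)*(-7) = ((5*(-2 + 5))*(¼))*(-7) = ((5*3)*(¼))*(-7) = (15*(¼))*(-7) = (15/4)*(-7) = -105/4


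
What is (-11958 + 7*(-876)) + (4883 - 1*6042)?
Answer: -19249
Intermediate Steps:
(-11958 + 7*(-876)) + (4883 - 1*6042) = (-11958 - 6132) + (4883 - 6042) = -18090 - 1159 = -19249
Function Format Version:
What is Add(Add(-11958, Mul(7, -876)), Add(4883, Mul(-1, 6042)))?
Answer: -19249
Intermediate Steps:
Add(Add(-11958, Mul(7, -876)), Add(4883, Mul(-1, 6042))) = Add(Add(-11958, -6132), Add(4883, -6042)) = Add(-18090, -1159) = -19249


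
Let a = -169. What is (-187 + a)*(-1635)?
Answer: 582060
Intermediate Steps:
(-187 + a)*(-1635) = (-187 - 169)*(-1635) = -356*(-1635) = 582060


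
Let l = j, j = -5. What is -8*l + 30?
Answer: 70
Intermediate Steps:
l = -5
-8*l + 30 = -8*(-5) + 30 = 40 + 30 = 70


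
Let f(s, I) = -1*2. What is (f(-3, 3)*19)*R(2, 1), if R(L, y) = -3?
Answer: 114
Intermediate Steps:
f(s, I) = -2
(f(-3, 3)*19)*R(2, 1) = -2*19*(-3) = -38*(-3) = 114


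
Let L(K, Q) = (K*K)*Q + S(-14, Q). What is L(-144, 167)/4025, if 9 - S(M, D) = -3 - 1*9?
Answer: 3462933/4025 ≈ 860.36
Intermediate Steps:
S(M, D) = 21 (S(M, D) = 9 - (-3 - 1*9) = 9 - (-3 - 9) = 9 - 1*(-12) = 9 + 12 = 21)
L(K, Q) = 21 + Q*K² (L(K, Q) = (K*K)*Q + 21 = K²*Q + 21 = Q*K² + 21 = 21 + Q*K²)
L(-144, 167)/4025 = (21 + 167*(-144)²)/4025 = (21 + 167*20736)*(1/4025) = (21 + 3462912)*(1/4025) = 3462933*(1/4025) = 3462933/4025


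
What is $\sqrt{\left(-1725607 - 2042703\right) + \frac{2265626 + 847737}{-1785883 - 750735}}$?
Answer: $\frac{i \sqrt{24246938119002414774}}{2536618} \approx 1941.2 i$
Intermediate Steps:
$\sqrt{\left(-1725607 - 2042703\right) + \frac{2265626 + 847737}{-1785883 - 750735}} = \sqrt{-3768310 + \frac{3113363}{-2536618}} = \sqrt{-3768310 + 3113363 \left(- \frac{1}{2536618}\right)} = \sqrt{-3768310 - \frac{3113363}{2536618}} = \sqrt{- \frac{9558766088943}{2536618}} = \frac{i \sqrt{24246938119002414774}}{2536618}$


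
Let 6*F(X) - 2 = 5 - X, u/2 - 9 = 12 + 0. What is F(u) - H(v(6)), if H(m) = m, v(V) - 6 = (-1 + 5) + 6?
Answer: -131/6 ≈ -21.833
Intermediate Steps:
u = 42 (u = 18 + 2*(12 + 0) = 18 + 2*12 = 18 + 24 = 42)
F(X) = 7/6 - X/6 (F(X) = ⅓ + (5 - X)/6 = ⅓ + (⅚ - X/6) = 7/6 - X/6)
v(V) = 16 (v(V) = 6 + ((-1 + 5) + 6) = 6 + (4 + 6) = 6 + 10 = 16)
F(u) - H(v(6)) = (7/6 - ⅙*42) - 1*16 = (7/6 - 7) - 16 = -35/6 - 16 = -131/6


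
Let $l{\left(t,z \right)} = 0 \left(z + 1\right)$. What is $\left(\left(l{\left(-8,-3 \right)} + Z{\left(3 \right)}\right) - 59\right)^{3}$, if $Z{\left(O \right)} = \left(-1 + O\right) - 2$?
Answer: $-205379$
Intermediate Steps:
$Z{\left(O \right)} = -3 + O$
$l{\left(t,z \right)} = 0$ ($l{\left(t,z \right)} = 0 \left(1 + z\right) = 0$)
$\left(\left(l{\left(-8,-3 \right)} + Z{\left(3 \right)}\right) - 59\right)^{3} = \left(\left(0 + \left(-3 + 3\right)\right) - 59\right)^{3} = \left(\left(0 + 0\right) - 59\right)^{3} = \left(0 - 59\right)^{3} = \left(-59\right)^{3} = -205379$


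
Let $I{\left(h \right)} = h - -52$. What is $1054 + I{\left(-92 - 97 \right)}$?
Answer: $917$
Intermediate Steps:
$I{\left(h \right)} = 52 + h$ ($I{\left(h \right)} = h + 52 = 52 + h$)
$1054 + I{\left(-92 - 97 \right)} = 1054 + \left(52 - 189\right) = 1054 - 137 = 917$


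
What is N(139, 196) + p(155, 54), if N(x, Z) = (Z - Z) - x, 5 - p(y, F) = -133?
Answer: -1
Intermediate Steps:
p(y, F) = 138 (p(y, F) = 5 - 1*(-133) = 5 + 133 = 138)
N(x, Z) = -x (N(x, Z) = 0 - x = -x)
N(139, 196) + p(155, 54) = -1*139 + 138 = -139 + 138 = -1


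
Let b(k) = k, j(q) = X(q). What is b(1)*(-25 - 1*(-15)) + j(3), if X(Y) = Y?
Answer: -7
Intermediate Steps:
j(q) = q
b(1)*(-25 - 1*(-15)) + j(3) = 1*(-25 - 1*(-15)) + 3 = 1*(-25 + 15) + 3 = 1*(-10) + 3 = -10 + 3 = -7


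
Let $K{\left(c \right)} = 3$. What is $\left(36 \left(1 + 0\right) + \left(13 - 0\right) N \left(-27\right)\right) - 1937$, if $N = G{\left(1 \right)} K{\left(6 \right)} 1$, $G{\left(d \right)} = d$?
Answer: $-2954$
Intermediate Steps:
$N = 3$ ($N = 1 \cdot 3 \cdot 1 = 3 \cdot 1 = 3$)
$\left(36 \left(1 + 0\right) + \left(13 - 0\right) N \left(-27\right)\right) - 1937 = \left(36 \left(1 + 0\right) + \left(13 - 0\right) 3 \left(-27\right)\right) - 1937 = \left(36 \cdot 1 + \left(13 + 0\right) 3 \left(-27\right)\right) - 1937 = \left(36 + 13 \cdot 3 \left(-27\right)\right) - 1937 = \left(36 + 39 \left(-27\right)\right) - 1937 = \left(36 - 1053\right) - 1937 = -1017 - 1937 = -2954$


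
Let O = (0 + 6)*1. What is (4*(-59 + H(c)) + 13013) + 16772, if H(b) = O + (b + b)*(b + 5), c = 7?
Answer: 30245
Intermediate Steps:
O = 6 (O = 6*1 = 6)
H(b) = 6 + 2*b*(5 + b) (H(b) = 6 + (b + b)*(b + 5) = 6 + (2*b)*(5 + b) = 6 + 2*b*(5 + b))
(4*(-59 + H(c)) + 13013) + 16772 = (4*(-59 + (6 + 2*7**2 + 10*7)) + 13013) + 16772 = (4*(-59 + (6 + 2*49 + 70)) + 13013) + 16772 = (4*(-59 + (6 + 98 + 70)) + 13013) + 16772 = (4*(-59 + 174) + 13013) + 16772 = (4*115 + 13013) + 16772 = (460 + 13013) + 16772 = 13473 + 16772 = 30245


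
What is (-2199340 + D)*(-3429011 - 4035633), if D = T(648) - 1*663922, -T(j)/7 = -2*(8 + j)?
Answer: 21304676218232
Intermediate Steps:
T(j) = 112 + 14*j (T(j) = -(-14)*(8 + j) = -7*(-16 - 2*j) = 112 + 14*j)
D = -654738 (D = (112 + 14*648) - 1*663922 = (112 + 9072) - 663922 = 9184 - 663922 = -654738)
(-2199340 + D)*(-3429011 - 4035633) = (-2199340 - 654738)*(-3429011 - 4035633) = -2854078*(-7464644) = 21304676218232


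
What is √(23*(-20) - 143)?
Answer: 3*I*√67 ≈ 24.556*I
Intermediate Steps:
√(23*(-20) - 143) = √(-460 - 143) = √(-603) = 3*I*√67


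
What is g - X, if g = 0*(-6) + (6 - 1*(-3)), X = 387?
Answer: -378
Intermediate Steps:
g = 9 (g = 0 + (6 + 3) = 0 + 9 = 9)
g - X = 9 - 1*387 = 9 - 387 = -378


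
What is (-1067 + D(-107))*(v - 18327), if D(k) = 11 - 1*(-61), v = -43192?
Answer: 61211405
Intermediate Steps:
D(k) = 72 (D(k) = 11 + 61 = 72)
(-1067 + D(-107))*(v - 18327) = (-1067 + 72)*(-43192 - 18327) = -995*(-61519) = 61211405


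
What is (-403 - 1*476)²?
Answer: 772641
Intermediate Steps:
(-403 - 1*476)² = (-403 - 476)² = (-879)² = 772641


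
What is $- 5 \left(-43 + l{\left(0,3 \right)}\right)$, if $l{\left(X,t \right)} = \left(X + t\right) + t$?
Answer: $185$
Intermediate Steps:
$l{\left(X,t \right)} = X + 2 t$
$- 5 \left(-43 + l{\left(0,3 \right)}\right) = - 5 \left(-43 + \left(0 + 2 \cdot 3\right)\right) = - 5 \left(-43 + \left(0 + 6\right)\right) = - 5 \left(-43 + 6\right) = \left(-5\right) \left(-37\right) = 185$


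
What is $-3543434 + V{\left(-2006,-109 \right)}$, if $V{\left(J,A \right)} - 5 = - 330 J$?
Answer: $-2881449$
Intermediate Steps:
$V{\left(J,A \right)} = 5 - 330 J$
$-3543434 + V{\left(-2006,-109 \right)} = -3543434 + \left(5 - -661980\right) = -3543434 + \left(5 + 661980\right) = -3543434 + 661985 = -2881449$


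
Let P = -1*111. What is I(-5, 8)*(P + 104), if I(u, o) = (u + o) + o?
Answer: -77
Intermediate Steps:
P = -111
I(u, o) = u + 2*o (I(u, o) = (o + u) + o = u + 2*o)
I(-5, 8)*(P + 104) = (-5 + 2*8)*(-111 + 104) = (-5 + 16)*(-7) = 11*(-7) = -77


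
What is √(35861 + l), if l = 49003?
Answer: 8*√1326 ≈ 291.31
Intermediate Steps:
√(35861 + l) = √(35861 + 49003) = √84864 = 8*√1326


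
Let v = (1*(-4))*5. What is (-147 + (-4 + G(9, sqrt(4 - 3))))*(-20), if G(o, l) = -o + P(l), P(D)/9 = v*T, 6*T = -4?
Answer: 800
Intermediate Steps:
T = -2/3 (T = (1/6)*(-4) = -2/3 ≈ -0.66667)
v = -20 (v = -4*5 = -20)
P(D) = 120 (P(D) = 9*(-20*(-2/3)) = 9*(40/3) = 120)
G(o, l) = 120 - o (G(o, l) = -o + 120 = 120 - o)
(-147 + (-4 + G(9, sqrt(4 - 3))))*(-20) = (-147 + (-4 + (120 - 1*9)))*(-20) = (-147 + (-4 + (120 - 9)))*(-20) = (-147 + (-4 + 111))*(-20) = (-147 + 107)*(-20) = -40*(-20) = 800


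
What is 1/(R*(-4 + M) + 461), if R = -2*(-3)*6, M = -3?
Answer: 1/209 ≈ 0.0047847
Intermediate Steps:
R = 36 (R = 6*6 = 36)
1/(R*(-4 + M) + 461) = 1/(36*(-4 - 3) + 461) = 1/(36*(-7) + 461) = 1/(-252 + 461) = 1/209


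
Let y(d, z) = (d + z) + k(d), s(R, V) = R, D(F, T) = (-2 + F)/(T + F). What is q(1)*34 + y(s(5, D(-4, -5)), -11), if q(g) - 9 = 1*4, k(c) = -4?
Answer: 432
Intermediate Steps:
D(F, T) = (-2 + F)/(F + T)
y(d, z) = -4 + d + z (y(d, z) = (d + z) - 4 = -4 + d + z)
q(g) = 13 (q(g) = 9 + 1*4 = 9 + 4 = 13)
q(1)*34 + y(s(5, D(-4, -5)), -11) = 13*34 + (-4 + 5 - 11) = 442 - 10 = 432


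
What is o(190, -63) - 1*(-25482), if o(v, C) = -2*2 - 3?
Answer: 25475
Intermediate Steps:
o(v, C) = -7 (o(v, C) = -4 - 3 = -7)
o(190, -63) - 1*(-25482) = -7 - 1*(-25482) = -7 + 25482 = 25475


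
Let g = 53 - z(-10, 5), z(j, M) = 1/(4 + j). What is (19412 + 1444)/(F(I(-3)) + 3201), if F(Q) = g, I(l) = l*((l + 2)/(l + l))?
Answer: 11376/1775 ≈ 6.4090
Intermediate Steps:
I(l) = 1 + l/2 (I(l) = l*((2 + l)/((2*l))) = l*((2 + l)*(1/(2*l))) = l*((2 + l)/(2*l)) = 1 + l/2)
g = 319/6 (g = 53 - 1/(4 - 10) = 53 - 1/(-6) = 53 - 1*(-1/6) = 53 + 1/6 = 319/6 ≈ 53.167)
F(Q) = 319/6
(19412 + 1444)/(F(I(-3)) + 3201) = (19412 + 1444)/(319/6 + 3201) = 20856/(19525/6) = 20856*(6/19525) = 11376/1775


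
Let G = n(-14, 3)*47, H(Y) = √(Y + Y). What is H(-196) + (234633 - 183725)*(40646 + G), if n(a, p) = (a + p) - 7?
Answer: 2026138400 + 14*I*√2 ≈ 2.0261e+9 + 19.799*I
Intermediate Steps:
n(a, p) = -7 + a + p
H(Y) = √2*√Y (H(Y) = √(2*Y) = √2*√Y)
G = -846 (G = (-7 - 14 + 3)*47 = -18*47 = -846)
H(-196) + (234633 - 183725)*(40646 + G) = √2*√(-196) + (234633 - 183725)*(40646 - 846) = √2*(14*I) + 50908*39800 = 14*I*√2 + 2026138400 = 2026138400 + 14*I*√2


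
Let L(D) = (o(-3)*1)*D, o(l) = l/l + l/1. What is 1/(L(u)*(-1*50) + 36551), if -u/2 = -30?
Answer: 1/42551 ≈ 2.3501e-5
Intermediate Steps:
u = 60 (u = -2*(-30) = 60)
o(l) = 1 + l (o(l) = 1 + l*1 = 1 + l)
L(D) = -2*D (L(D) = ((1 - 3)*1)*D = (-2*1)*D = -2*D)
1/(L(u)*(-1*50) + 36551) = 1/((-2*60)*(-1*50) + 36551) = 1/(-120*(-50) + 36551) = 1/(6000 + 36551) = 1/42551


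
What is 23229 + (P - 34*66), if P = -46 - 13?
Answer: 20926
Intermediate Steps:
P = -59
23229 + (P - 34*66) = 23229 + (-59 - 34*66) = 23229 + (-59 - 2244) = 23229 - 2303 = 20926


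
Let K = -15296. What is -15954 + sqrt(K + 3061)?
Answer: -15954 + I*sqrt(12235) ≈ -15954.0 + 110.61*I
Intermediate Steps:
-15954 + sqrt(K + 3061) = -15954 + sqrt(-15296 + 3061) = -15954 + sqrt(-12235) = -15954 + I*sqrt(12235)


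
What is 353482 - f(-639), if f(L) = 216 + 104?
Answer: 353162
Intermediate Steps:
f(L) = 320
353482 - f(-639) = 353482 - 1*320 = 353482 - 320 = 353162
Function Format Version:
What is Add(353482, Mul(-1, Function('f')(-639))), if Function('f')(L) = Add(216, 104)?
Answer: 353162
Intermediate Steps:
Function('f')(L) = 320
Add(353482, Mul(-1, Function('f')(-639))) = Add(353482, Mul(-1, 320)) = Add(353482, -320) = 353162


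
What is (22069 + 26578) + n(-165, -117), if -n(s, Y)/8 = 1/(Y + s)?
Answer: 6859231/141 ≈ 48647.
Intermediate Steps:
n(s, Y) = -8/(Y + s)
(22069 + 26578) + n(-165, -117) = (22069 + 26578) - 8/(-117 - 165) = 48647 - 8/(-282) = 48647 - 8*(-1/282) = 48647 + 4/141 = 6859231/141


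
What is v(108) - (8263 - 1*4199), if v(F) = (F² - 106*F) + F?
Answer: -3740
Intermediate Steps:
v(F) = F² - 105*F
v(108) - (8263 - 1*4199) = 108*(-105 + 108) - (8263 - 1*4199) = 108*3 - (8263 - 4199) = 324 - 1*4064 = 324 - 4064 = -3740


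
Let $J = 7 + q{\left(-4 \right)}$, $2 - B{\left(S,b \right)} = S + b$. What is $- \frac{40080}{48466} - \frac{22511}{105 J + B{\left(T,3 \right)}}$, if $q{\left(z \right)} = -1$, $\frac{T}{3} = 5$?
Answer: $- \frac{557813623}{14879062} \approx -37.49$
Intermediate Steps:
$T = 15$ ($T = 3 \cdot 5 = 15$)
$B{\left(S,b \right)} = 2 - S - b$ ($B{\left(S,b \right)} = 2 - \left(S + b\right) = 2 - S - b$)
$J = 6$ ($J = 7 - 1 = 6$)
$- \frac{40080}{48466} - \frac{22511}{105 J + B{\left(T,3 \right)}} = - \frac{40080}{48466} - \frac{22511}{105 \cdot 6 - 16} = \left(-40080\right) \frac{1}{48466} - \frac{22511}{630 - 16} = - \frac{20040}{24233} - \frac{22511}{630 - 16} = - \frac{20040}{24233} - \frac{22511}{614} = - \frac{557813623}{14879062}$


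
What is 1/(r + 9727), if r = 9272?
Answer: 1/18999 ≈ 5.2634e-5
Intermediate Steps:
1/(r + 9727) = 1/(9272 + 9727) = 1/18999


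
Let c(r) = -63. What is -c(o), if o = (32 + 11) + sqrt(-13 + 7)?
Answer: 63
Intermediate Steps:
o = 43 + I*sqrt(6) (o = 43 + sqrt(-6) = 43 + I*sqrt(6) ≈ 43.0 + 2.4495*I)
-c(o) = -1*(-63) = 63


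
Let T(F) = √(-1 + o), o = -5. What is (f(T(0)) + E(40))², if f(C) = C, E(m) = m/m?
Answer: (1 + I*√6)² ≈ -5.0 + 4.899*I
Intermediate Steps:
T(F) = I*√6 (T(F) = √(-1 - 5) = √(-6) = I*√6)
E(m) = 1
(f(T(0)) + E(40))² = (I*√6 + 1)² = (1 + I*√6)²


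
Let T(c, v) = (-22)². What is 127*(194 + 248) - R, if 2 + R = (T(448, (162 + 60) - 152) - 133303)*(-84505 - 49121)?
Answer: -17748015558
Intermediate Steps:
T(c, v) = 484
R = 17748071692 (R = -2 + (484 - 133303)*(-84505 - 49121) = -2 - 132819*(-133626) = -2 + 17748071694 = 17748071692)
127*(194 + 248) - R = 127*(194 + 248) - 1*17748071692 = 127*442 - 17748071692 = 56134 - 17748071692 = -17748015558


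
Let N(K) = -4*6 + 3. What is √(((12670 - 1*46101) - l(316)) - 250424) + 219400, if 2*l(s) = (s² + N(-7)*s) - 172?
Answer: 219400 + I*√330379 ≈ 2.194e+5 + 574.79*I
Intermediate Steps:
N(K) = -21 (N(K) = -24 + 3 = -21)
l(s) = -86 + s²/2 - 21*s/2 (l(s) = ((s² - 21*s) - 172)/2 = (-172 + s² - 21*s)/2 = -86 + s²/2 - 21*s/2)
√(((12670 - 1*46101) - l(316)) - 250424) + 219400 = √(((12670 - 1*46101) - (-86 + (½)*316² - 21/2*316)) - 250424) + 219400 = √(((12670 - 46101) - (-86 + (½)*99856 - 3318)) - 250424) + 219400 = √((-33431 - (-86 + 49928 - 3318)) - 250424) + 219400 = √((-33431 - 1*46524) - 250424) + 219400 = √((-33431 - 46524) - 250424) + 219400 = √(-79955 - 250424) + 219400 = √(-330379) + 219400 = I*√330379 + 219400 = 219400 + I*√330379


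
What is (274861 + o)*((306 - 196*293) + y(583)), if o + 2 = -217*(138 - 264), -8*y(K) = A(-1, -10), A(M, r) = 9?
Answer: -138101323985/8 ≈ -1.7263e+10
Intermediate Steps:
y(K) = -9/8 (y(K) = -1/8*9 = -9/8)
o = 27340 (o = -2 - 217*(138 - 264) = -2 - 217*(-126) = -2 + 27342 = 27340)
(274861 + o)*((306 - 196*293) + y(583)) = (274861 + 27340)*((306 - 196*293) - 9/8) = 302201*((306 - 57428) - 9/8) = 302201*(-57122 - 9/8) = 302201*(-456985/8) = -138101323985/8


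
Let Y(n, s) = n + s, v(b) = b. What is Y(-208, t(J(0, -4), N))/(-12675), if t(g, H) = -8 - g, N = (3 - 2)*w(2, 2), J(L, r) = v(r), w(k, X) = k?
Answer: 212/12675 ≈ 0.016726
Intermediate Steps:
J(L, r) = r
N = 2 (N = (3 - 2)*2 = 1*2 = 2)
Y(-208, t(J(0, -4), N))/(-12675) = (-208 + (-8 - 1*(-4)))/(-12675) = (-208 + (-8 + 4))*(-1/12675) = (-208 - 4)*(-1/12675) = -212*(-1/12675) = 212/12675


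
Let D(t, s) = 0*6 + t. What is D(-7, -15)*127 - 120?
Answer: -1009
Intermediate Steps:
D(t, s) = t (D(t, s) = 0 + t = t)
D(-7, -15)*127 - 120 = -7*127 - 120 = -889 - 120 = -1009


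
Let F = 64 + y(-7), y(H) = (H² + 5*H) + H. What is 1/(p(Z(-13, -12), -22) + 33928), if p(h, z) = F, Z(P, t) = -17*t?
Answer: 1/33999 ≈ 2.9413e-5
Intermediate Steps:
y(H) = H² + 6*H
F = 71 (F = 64 - 7*(6 - 7) = 64 - 7*(-1) = 64 + 7 = 71)
p(h, z) = 71
1/(p(Z(-13, -12), -22) + 33928) = 1/(71 + 33928) = 1/33999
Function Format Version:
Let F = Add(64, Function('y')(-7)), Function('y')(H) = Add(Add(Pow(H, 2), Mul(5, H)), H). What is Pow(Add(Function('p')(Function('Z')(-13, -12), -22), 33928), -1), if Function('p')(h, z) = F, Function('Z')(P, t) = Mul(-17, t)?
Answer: Rational(1, 33999) ≈ 2.9413e-5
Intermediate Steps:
Function('y')(H) = Add(Pow(H, 2), Mul(6, H))
F = 71 (F = Add(64, Mul(-7, Add(6, -7))) = Add(64, Mul(-7, -1)) = Add(64, 7) = 71)
Function('p')(h, z) = 71
Pow(Add(Function('p')(Function('Z')(-13, -12), -22), 33928), -1) = Pow(Add(71, 33928), -1) = Pow(33999, -1) = Rational(1, 33999)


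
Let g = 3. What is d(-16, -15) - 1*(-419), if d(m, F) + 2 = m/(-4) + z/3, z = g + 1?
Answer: 1267/3 ≈ 422.33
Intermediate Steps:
z = 4 (z = 3 + 1 = 4)
d(m, F) = -⅔ - m/4 (d(m, F) = -2 + (m/(-4) + 4/3) = -2 + (m*(-¼) + 4*(⅓)) = -2 + (-m/4 + 4/3) = -2 + (4/3 - m/4) = -⅔ - m/4)
d(-16, -15) - 1*(-419) = (-⅔ - ¼*(-16)) - 1*(-419) = (-⅔ + 4) + 419 = 10/3 + 419 = 1267/3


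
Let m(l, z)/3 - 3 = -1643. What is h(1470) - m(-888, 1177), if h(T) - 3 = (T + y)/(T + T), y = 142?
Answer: 3618808/735 ≈ 4923.5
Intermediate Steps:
h(T) = 3 + (142 + T)/(2*T) (h(T) = 3 + (T + 142)/(T + T) = 3 + (142 + T)/((2*T)) = 3 + (142 + T)*(1/(2*T)) = 3 + (142 + T)/(2*T))
m(l, z) = -4920 (m(l, z) = 9 + 3*(-1643) = 9 - 4929 = -4920)
h(1470) - m(-888, 1177) = (7/2 + 71/1470) - 1*(-4920) = (7/2 + 71*(1/1470)) + 4920 = (7/2 + 71/1470) + 4920 = 2608/735 + 4920 = 3618808/735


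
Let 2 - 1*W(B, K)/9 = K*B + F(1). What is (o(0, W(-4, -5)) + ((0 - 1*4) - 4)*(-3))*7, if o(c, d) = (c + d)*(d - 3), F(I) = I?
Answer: 208446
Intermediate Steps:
W(B, K) = 9 - 9*B*K (W(B, K) = 18 - 9*(K*B + 1) = 18 - 9*(B*K + 1) = 18 - 9*(1 + B*K) = 18 + (-9 - 9*B*K) = 9 - 9*B*K)
o(c, d) = (-3 + d)*(c + d) (o(c, d) = (c + d)*(-3 + d) = (-3 + d)*(c + d))
(o(0, W(-4, -5)) + ((0 - 1*4) - 4)*(-3))*7 = (((9 - 9*(-4)*(-5))² - 3*0 - 3*(9 - 9*(-4)*(-5)) + 0*(9 - 9*(-4)*(-5))) + ((0 - 1*4) - 4)*(-3))*7 = (((9 - 180)² + 0 - 3*(9 - 180) + 0*(9 - 180)) + ((0 - 4) - 4)*(-3))*7 = (((-171)² + 0 - 3*(-171) + 0*(-171)) + (-4 - 4)*(-3))*7 = ((29241 + 0 + 513 + 0) - 8*(-3))*7 = (29754 + 24)*7 = 29778*7 = 208446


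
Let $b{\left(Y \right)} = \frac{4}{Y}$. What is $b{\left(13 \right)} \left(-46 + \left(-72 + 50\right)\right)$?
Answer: $- \frac{272}{13} \approx -20.923$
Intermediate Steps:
$b{\left(13 \right)} \left(-46 + \left(-72 + 50\right)\right) = \frac{4}{13} \left(-46 + \left(-72 + 50\right)\right) = 4 \cdot \frac{1}{13} \left(-46 - 22\right) = \frac{4}{13} \left(-68\right) = - \frac{272}{13}$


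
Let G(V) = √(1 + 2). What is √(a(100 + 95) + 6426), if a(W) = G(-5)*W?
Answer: √(6426 + 195*√3) ≈ 82.242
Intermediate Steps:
G(V) = √3
a(W) = W*√3 (a(W) = √3*W = W*√3)
√(a(100 + 95) + 6426) = √((100 + 95)*√3 + 6426) = √(195*√3 + 6426) = √(6426 + 195*√3)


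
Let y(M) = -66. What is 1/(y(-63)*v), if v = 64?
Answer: -1/4224 ≈ -0.00023674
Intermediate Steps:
1/(y(-63)*v) = 1/(-66*64) = 1/(-4224) = -1/4224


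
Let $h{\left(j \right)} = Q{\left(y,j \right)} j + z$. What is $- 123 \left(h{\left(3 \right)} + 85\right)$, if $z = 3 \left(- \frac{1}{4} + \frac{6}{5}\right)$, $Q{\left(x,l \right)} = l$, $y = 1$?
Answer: $- \frac{238251}{20} \approx -11913.0$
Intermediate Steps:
$z = \frac{57}{20}$ ($z = 3 \left(\left(-1\right) \frac{1}{4} + 6 \cdot \frac{1}{5}\right) = 3 \left(- \frac{1}{4} + \frac{6}{5}\right) = 3 \cdot \frac{19}{20} = \frac{57}{20} \approx 2.85$)
$h{\left(j \right)} = \frac{57}{20} + j^{2}$ ($h{\left(j \right)} = j j + \frac{57}{20} = j^{2} + \frac{57}{20} = \frac{57}{20} + j^{2}$)
$- 123 \left(h{\left(3 \right)} + 85\right) = - 123 \left(\left(\frac{57}{20} + 3^{2}\right) + 85\right) = - 123 \left(\left(\frac{57}{20} + 9\right) + 85\right) = - 123 \left(\frac{237}{20} + 85\right) = \left(-123\right) \frac{1937}{20} = - \frac{238251}{20}$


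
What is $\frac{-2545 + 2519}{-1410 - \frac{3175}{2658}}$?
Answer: $\frac{5316}{288535} \approx 0.018424$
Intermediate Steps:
$\frac{-2545 + 2519}{-1410 - \frac{3175}{2658}} = - \frac{26}{-1410 - \frac{3175}{2658}} = - \frac{26}{- \frac{3750955}{2658}} = \left(-26\right) \left(- \frac{2658}{3750955}\right) = \frac{5316}{288535}$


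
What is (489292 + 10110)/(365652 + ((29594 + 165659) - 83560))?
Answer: 499402/477345 ≈ 1.0462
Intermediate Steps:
(489292 + 10110)/(365652 + ((29594 + 165659) - 83560)) = 499402/(365652 + (195253 - 83560)) = 499402/(365652 + 111693) = 499402/477345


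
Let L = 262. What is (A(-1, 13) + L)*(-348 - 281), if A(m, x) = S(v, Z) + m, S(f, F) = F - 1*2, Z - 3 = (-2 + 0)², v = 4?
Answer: -167314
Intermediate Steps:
Z = 7 (Z = 3 + (-2 + 0)² = 3 + (-2)² = 3 + 4 = 7)
S(f, F) = -2 + F (S(f, F) = F - 2 = -2 + F)
A(m, x) = 5 + m (A(m, x) = (-2 + 7) + m = 5 + m)
(A(-1, 13) + L)*(-348 - 281) = ((5 - 1) + 262)*(-348 - 281) = (4 + 262)*(-629) = 266*(-629) = -167314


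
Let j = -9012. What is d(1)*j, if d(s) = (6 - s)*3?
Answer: -135180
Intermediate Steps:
d(s) = 18 - 3*s
d(1)*j = (18 - 3*1)*(-9012) = (18 - 3)*(-9012) = 15*(-9012) = -135180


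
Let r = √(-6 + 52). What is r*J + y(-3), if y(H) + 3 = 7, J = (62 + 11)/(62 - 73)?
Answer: 4 - 73*√46/11 ≈ -41.010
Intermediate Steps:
J = -73/11 (J = 73/(-11) = 73*(-1/11) = -73/11 ≈ -6.6364)
y(H) = 4 (y(H) = -3 + 7 = 4)
r = √46 ≈ 6.7823
r*J + y(-3) = √46*(-73/11) + 4 = -73*√46/11 + 4 = 4 - 73*√46/11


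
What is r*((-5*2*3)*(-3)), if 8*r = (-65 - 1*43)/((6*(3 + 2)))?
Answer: -81/2 ≈ -40.500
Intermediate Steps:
r = -9/20 (r = ((-65 - 1*43)/((6*(3 + 2))))/8 = ((-65 - 43)/((6*5)))/8 = (-108/30)/8 = (-108*1/30)/8 = (⅛)*(-18/5) = -9/20 ≈ -0.45000)
r*((-5*2*3)*(-3)) = -9*-5*2*3*(-3)/20 = -9*(-10*3)*(-3)/20 = -(-27)*(-3)/2 = -9/20*90 = -81/2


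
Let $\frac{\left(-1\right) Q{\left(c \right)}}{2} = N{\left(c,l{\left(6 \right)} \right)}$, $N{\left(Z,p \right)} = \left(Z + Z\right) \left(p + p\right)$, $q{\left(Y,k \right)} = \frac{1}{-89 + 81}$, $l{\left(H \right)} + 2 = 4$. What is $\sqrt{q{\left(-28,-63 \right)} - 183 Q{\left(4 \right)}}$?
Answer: $\frac{\sqrt{187390}}{4} \approx 108.22$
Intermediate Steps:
$l{\left(H \right)} = 2$ ($l{\left(H \right)} = -2 + 4 = 2$)
$q{\left(Y,k \right)} = - \frac{1}{8}$ ($q{\left(Y,k \right)} = \frac{1}{-8} = - \frac{1}{8}$)
$N{\left(Z,p \right)} = 4 Z p$ ($N{\left(Z,p \right)} = 2 Z 2 p = 4 Z p$)
$Q{\left(c \right)} = - 16 c$ ($Q{\left(c \right)} = - 2 \cdot 4 c 2 = - 2 \cdot 8 c = - 16 c$)
$\sqrt{q{\left(-28,-63 \right)} - 183 Q{\left(4 \right)}} = \sqrt{- \frac{1}{8} - 183 \left(\left(-16\right) 4\right)} = \sqrt{- \frac{1}{8} - -11712} = \sqrt{- \frac{1}{8} + 11712} = \sqrt{\frac{93695}{8}} = \frac{\sqrt{187390}}{4}$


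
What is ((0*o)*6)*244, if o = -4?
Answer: 0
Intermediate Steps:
((0*o)*6)*244 = ((0*(-4))*6)*244 = (0*6)*244 = 0*244 = 0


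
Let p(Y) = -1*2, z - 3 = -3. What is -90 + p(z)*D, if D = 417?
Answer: -924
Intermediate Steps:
z = 0 (z = 3 - 3 = 0)
p(Y) = -2
-90 + p(z)*D = -90 - 2*417 = -90 - 834 = -924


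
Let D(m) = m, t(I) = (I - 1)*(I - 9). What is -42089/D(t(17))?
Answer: -42089/128 ≈ -328.82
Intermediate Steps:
t(I) = (-1 + I)*(-9 + I)
-42089/D(t(17)) = -42089/(9 + 17² - 10*17) = -42089/(9 + 289 - 170) = -42089/128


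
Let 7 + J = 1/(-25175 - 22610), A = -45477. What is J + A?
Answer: -2173452941/47785 ≈ -45484.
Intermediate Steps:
J = -334496/47785 (J = -7 + 1/(-25175 - 22610) = -7 + 1/(-47785) = -7 - 1/47785 = -334496/47785 ≈ -7.0000)
J + A = -334496/47785 - 45477 = -2173452941/47785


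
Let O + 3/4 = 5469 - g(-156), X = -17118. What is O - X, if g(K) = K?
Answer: 90969/4 ≈ 22742.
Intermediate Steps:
O = 22497/4 (O = -3/4 + (5469 - 1*(-156)) = -3/4 + (5469 + 156) = -3/4 + 5625 = 22497/4 ≈ 5624.3)
O - X = 22497/4 - 1*(-17118) = 22497/4 + 17118 = 90969/4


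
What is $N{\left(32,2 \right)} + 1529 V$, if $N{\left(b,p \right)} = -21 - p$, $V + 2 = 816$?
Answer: $1244583$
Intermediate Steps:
$V = 814$ ($V = -2 + 816 = 814$)
$N{\left(32,2 \right)} + 1529 V = \left(-21 - 2\right) + 1529 \cdot 814 = \left(-21 - 2\right) + 1244606 = -23 + 1244606 = 1244583$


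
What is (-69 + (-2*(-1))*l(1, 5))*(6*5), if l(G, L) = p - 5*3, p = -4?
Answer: -3210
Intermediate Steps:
l(G, L) = -19 (l(G, L) = -4 - 5*3 = -4 - 15 = -19)
(-69 + (-2*(-1))*l(1, 5))*(6*5) = (-69 - 2*(-1)*(-19))*(6*5) = (-69 + 2*(-19))*30 = (-69 - 38)*30 = -107*30 = -3210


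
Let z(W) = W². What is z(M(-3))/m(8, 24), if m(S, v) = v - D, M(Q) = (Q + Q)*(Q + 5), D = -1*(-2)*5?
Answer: 72/7 ≈ 10.286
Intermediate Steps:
D = 10 (D = 2*5 = 10)
M(Q) = 2*Q*(5 + Q) (M(Q) = (2*Q)*(5 + Q) = 2*Q*(5 + Q))
m(S, v) = -10 + v (m(S, v) = v - 1*10 = v - 10 = -10 + v)
z(M(-3))/m(8, 24) = (2*(-3)*(5 - 3))²/(-10 + 24) = (2*(-3)*2)²/14 = (-12)²*(1/14) = 144*(1/14) = 72/7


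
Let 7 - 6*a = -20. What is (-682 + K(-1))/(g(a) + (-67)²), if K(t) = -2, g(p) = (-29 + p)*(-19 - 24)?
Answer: -456/3695 ≈ -0.12341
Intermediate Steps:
a = 9/2 (a = 7/6 - ⅙*(-20) = 7/6 + 10/3 = 9/2 ≈ 4.5000)
g(p) = 1247 - 43*p (g(p) = (-29 + p)*(-43) = 1247 - 43*p)
(-682 + K(-1))/(g(a) + (-67)²) = (-682 - 2)/((1247 - 43*9/2) + (-67)²) = -684/((1247 - 387/2) + 4489) = -684/(2107/2 + 4489) = -684/11085/2 = -684*2/11085 = -456/3695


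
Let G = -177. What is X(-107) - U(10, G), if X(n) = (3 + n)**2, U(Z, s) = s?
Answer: 10993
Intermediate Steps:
X(-107) - U(10, G) = (3 - 107)**2 - 1*(-177) = (-104)**2 + 177 = 10816 + 177 = 10993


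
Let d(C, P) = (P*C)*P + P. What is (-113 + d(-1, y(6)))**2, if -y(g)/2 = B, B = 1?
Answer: 14161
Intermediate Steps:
y(g) = -2 (y(g) = -2*1 = -2)
d(C, P) = P + C*P**2 (d(C, P) = (C*P)*P + P = C*P**2 + P = P + C*P**2)
(-113 + d(-1, y(6)))**2 = (-113 - 2*(1 - 1*(-2)))**2 = (-113 - 2*(1 + 2))**2 = (-113 - 2*3)**2 = (-113 - 6)**2 = (-119)**2 = 14161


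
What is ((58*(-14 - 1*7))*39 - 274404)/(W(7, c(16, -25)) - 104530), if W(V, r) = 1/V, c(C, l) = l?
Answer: 751114/243903 ≈ 3.0796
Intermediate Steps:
((58*(-14 - 1*7))*39 - 274404)/(W(7, c(16, -25)) - 104530) = ((58*(-14 - 1*7))*39 - 274404)/(1/7 - 104530) = ((58*(-14 - 7))*39 - 274404)/(⅐ - 104530) = ((58*(-21))*39 - 274404)/(-731709/7) = (-1218*39 - 274404)*(-7/731709) = (-47502 - 274404)*(-7/731709) = -321906*(-7/731709) = 751114/243903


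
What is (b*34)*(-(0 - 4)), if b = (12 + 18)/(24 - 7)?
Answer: 240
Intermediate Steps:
b = 30/17 ≈ 1.7647
(b*34)*(-(0 - 4)) = ((30/17)*34)*(-(0 - 4)) = 60*(-1*(-4)) = 60*4 = 240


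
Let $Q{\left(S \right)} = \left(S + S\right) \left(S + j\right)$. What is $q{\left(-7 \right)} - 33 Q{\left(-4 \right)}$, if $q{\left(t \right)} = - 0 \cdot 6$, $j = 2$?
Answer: $-528$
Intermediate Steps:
$q{\left(t \right)} = 0$ ($q{\left(t \right)} = \left(-1\right) 0 = 0$)
$Q{\left(S \right)} = 2 S \left(2 + S\right)$ ($Q{\left(S \right)} = \left(S + S\right) \left(S + 2\right) = 2 S \left(2 + S\right)$)
$q{\left(-7 \right)} - 33 Q{\left(-4 \right)} = 0 - 33 \cdot 2 \left(-4\right) \left(2 - 4\right) = 0 - 33 \cdot 2 \left(-4\right) \left(-2\right) = 0 - 528 = -528$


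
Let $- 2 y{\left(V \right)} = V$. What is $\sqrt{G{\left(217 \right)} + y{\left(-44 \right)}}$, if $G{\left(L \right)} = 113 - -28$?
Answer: $\sqrt{163} \approx 12.767$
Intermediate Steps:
$G{\left(L \right)} = 141$ ($G{\left(L \right)} = 113 + 28 = 141$)
$y{\left(V \right)} = - \frac{V}{2}$
$\sqrt{G{\left(217 \right)} + y{\left(-44 \right)}} = \sqrt{141 - -22} = \sqrt{141 + 22} = \sqrt{163}$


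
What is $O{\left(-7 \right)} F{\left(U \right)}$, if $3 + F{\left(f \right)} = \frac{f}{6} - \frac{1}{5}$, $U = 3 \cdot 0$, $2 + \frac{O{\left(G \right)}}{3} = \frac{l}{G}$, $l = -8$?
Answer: $\frac{288}{35} \approx 8.2286$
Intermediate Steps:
$O{\left(G \right)} = -6 - \frac{24}{G}$ ($O{\left(G \right)} = -6 + 3 \left(- \frac{8}{G}\right) = -6 - \frac{24}{G}$)
$U = 0$
$F{\left(f \right)} = - \frac{16}{5} + \frac{f}{6}$ ($F{\left(f \right)} = -3 + \left(\frac{f}{6} - \frac{1}{5}\right) = -3 + \left(- \frac{1}{5} + \frac{f}{6}\right) = - \frac{16}{5} + \frac{f}{6}$)
$O{\left(-7 \right)} F{\left(U \right)} = \left(-6 - \frac{24}{-7}\right) \left(- \frac{16}{5} + \frac{1}{6} \cdot 0\right) = \left(-6 - - \frac{24}{7}\right) \left(- \frac{16}{5} + 0\right) = \left(-6 + \frac{24}{7}\right) \left(- \frac{16}{5}\right) = \left(- \frac{18}{7}\right) \left(- \frac{16}{5}\right) = \frac{288}{35}$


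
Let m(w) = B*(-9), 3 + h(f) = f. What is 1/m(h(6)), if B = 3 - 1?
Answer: -1/18 ≈ -0.055556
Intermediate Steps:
B = 2
h(f) = -3 + f
m(w) = -18 (m(w) = 2*(-9) = -18)
1/m(h(6)) = 1/(-18) = -1/18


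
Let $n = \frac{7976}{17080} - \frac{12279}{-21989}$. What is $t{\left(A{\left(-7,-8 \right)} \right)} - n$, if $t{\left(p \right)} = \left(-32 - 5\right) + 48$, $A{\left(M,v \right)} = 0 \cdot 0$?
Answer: $\frac{468272967}{46946515} \approx 9.9746$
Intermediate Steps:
$A{\left(M,v \right)} = 0$
$t{\left(p \right)} = 11$ ($t{\left(p \right)} = -37 + 48 = 11$)
$n = \frac{48138698}{46946515}$ ($n = 7976 \cdot \frac{1}{17080} - - \frac{12279}{21989} = \frac{997}{2135} + \frac{12279}{21989} = \frac{48138698}{46946515} \approx 1.0254$)
$t{\left(A{\left(-7,-8 \right)} \right)} - n = 11 - \frac{48138698}{46946515} = \frac{468272967}{46946515}$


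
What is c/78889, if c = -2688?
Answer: -2688/78889 ≈ -0.034073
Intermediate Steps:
c/78889 = -2688/78889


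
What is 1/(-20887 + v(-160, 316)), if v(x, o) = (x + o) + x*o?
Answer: -1/71291 ≈ -1.4027e-5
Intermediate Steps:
v(x, o) = o + x + o*x (v(x, o) = (o + x) + o*x = o + x + o*x)
1/(-20887 + v(-160, 316)) = 1/(-20887 + (316 - 160 + 316*(-160))) = 1/(-20887 + (316 - 160 - 50560)) = 1/(-20887 - 50404) = 1/(-71291) = -1/71291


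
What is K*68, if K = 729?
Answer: 49572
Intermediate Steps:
K*68 = 729*68 = 49572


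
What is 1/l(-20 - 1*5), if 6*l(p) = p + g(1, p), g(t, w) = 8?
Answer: -6/17 ≈ -0.35294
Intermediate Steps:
l(p) = 4/3 + p/6 (l(p) = (p + 8)/6 = (8 + p)/6 = 4/3 + p/6)
1/l(-20 - 1*5) = 1/(4/3 + (-20 - 1*5)/6) = 1/(4/3 + (-20 - 5)/6) = 1/(4/3 + (1/6)*(-25)) = 1/(4/3 - 25/6) = 1/(-17/6) = -6/17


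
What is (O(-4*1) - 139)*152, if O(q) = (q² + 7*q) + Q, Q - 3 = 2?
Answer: -22192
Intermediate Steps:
Q = 5 (Q = 3 + 2 = 5)
O(q) = 5 + q² + 7*q (O(q) = (q² + 7*q) + 5 = 5 + q² + 7*q)
(O(-4*1) - 139)*152 = ((5 + (-4*1)² + 7*(-4*1)) - 139)*152 = ((5 + (-4)² + 7*(-4)) - 139)*152 = ((5 + 16 - 28) - 139)*152 = (-7 - 139)*152 = -146*152 = -22192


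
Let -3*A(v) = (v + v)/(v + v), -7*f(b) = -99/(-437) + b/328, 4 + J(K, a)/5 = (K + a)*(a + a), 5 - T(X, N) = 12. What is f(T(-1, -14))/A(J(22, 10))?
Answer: 88239/1003352 ≈ 0.087944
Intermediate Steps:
T(X, N) = -7 (T(X, N) = 5 - 1*12 = 5 - 12 = -7)
J(K, a) = -20 + 10*a*(K + a) (J(K, a) = -20 + 5*((K + a)*(a + a)) = -20 + 5*((K + a)*(2*a)) = -20 + 5*(2*a*(K + a)) = -20 + 10*a*(K + a))
f(b) = -99/3059 - b/2296 (f(b) = -(-99/(-437) + b/328)/7 = -(-99*(-1/437) + b*(1/328))/7 = -(99/437 + b/328)/7 = -99/3059 - b/2296)
A(v) = -⅓ (A(v) = -(v + v)/(3*(v + v)) = -2*v/(3*(2*v)) = -2*v*1/(2*v)/3 = -⅓*1 = -⅓)
f(T(-1, -14))/A(J(22, 10)) = (-99/3059 - 1/2296*(-7))/(-⅓) = (-99/3059 + 1/328)*(-3) = -29413/1003352*(-3) = 88239/1003352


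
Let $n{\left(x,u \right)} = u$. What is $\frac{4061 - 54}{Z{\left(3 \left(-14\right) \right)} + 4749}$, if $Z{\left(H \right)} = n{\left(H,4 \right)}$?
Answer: $\frac{4007}{4753} \approx 0.84305$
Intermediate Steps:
$Z{\left(H \right)} = 4$
$\frac{4061 - 54}{Z{\left(3 \left(-14\right) \right)} + 4749} = \frac{4061 - 54}{4 + 4749} = \frac{4007}{4753}$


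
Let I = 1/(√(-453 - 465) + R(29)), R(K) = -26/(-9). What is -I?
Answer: -117/37517 + 243*I*√102/75034 ≈ -0.0031186 + 0.032708*I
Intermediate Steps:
R(K) = 26/9 (R(K) = -26*(-⅑) = 26/9)
I = 1/(26/9 + 3*I*√102) (I = 1/(√(-453 - 465) + 26/9) = 1/(√(-918) + 26/9) = 1/(3*I*√102 + 26/9) = 1/(26/9 + 3*I*√102) ≈ 0.0031186 - 0.032708*I)
-I = -(117/37517 - 243*I*√102/75034) = -117/37517 + 243*I*√102/75034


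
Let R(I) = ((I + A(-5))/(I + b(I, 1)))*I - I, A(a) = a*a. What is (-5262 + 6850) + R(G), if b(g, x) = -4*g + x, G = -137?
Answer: 181511/103 ≈ 1762.2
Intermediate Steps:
b(g, x) = x - 4*g
A(a) = a²
R(I) = -I + I*(25 + I)/(1 - 3*I) (R(I) = ((I + (-5)²)/(I + (1 - 4*I)))*I - I = ((I + 25)/(1 - 3*I))*I - I = ((25 + I)/(1 - 3*I))*I - I = I*(25 + I)/(1 - 3*I) - I = -I + I*(25 + I)/(1 - 3*I))
(-5262 + 6850) + R(G) = (-5262 + 6850) - 4*(-137)*(6 - 137)/(-1 + 3*(-137)) = 1588 - 4*(-137)*(-131)/(-1 - 411) = 1588 - 4*(-137)*(-131)/(-412) = 1588 - 4*(-137)*(-1/412)*(-131) = 1588 + 17947/103 = 181511/103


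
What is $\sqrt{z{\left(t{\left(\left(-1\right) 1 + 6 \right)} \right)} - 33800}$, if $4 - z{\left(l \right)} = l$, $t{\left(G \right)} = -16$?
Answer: $2 i \sqrt{8445} \approx 183.79 i$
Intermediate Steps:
$z{\left(l \right)} = 4 - l$
$\sqrt{z{\left(t{\left(\left(-1\right) 1 + 6 \right)} \right)} - 33800} = \sqrt{\left(4 - -16\right) - 33800} = \sqrt{\left(4 + 16\right) - 33800} = \sqrt{20 - 33800} = \sqrt{-33780} = 2 i \sqrt{8445}$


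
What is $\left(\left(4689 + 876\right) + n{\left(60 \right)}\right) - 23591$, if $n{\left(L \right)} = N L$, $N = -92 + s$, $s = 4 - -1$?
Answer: $-23246$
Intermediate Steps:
$s = 5$ ($s = 4 + 1 = 5$)
$N = -87$ ($N = -92 + 5 = -87$)
$n{\left(L \right)} = - 87 L$
$\left(\left(4689 + 876\right) + n{\left(60 \right)}\right) - 23591 = \left(\left(4689 + 876\right) - 5220\right) - 23591 = \left(5565 - 5220\right) - 23591 = 345 - 23591 = -23246$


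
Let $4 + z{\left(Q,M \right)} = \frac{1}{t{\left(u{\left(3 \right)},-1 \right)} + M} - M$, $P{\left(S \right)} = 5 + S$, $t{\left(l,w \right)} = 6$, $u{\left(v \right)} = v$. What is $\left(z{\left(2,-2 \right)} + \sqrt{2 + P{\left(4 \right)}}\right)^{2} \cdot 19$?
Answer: $\frac{4275}{16} - \frac{133 \sqrt{11}}{2} \approx 46.632$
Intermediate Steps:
$z{\left(Q,M \right)} = -4 + \frac{1}{6 + M} - M$ ($z{\left(Q,M \right)} = -4 - \left(M - \frac{1}{6 + M}\right) = -4 + \frac{1}{6 + M} - M$)
$\left(z{\left(2,-2 \right)} + \sqrt{2 + P{\left(4 \right)}}\right)^{2} \cdot 19 = \left(\frac{-23 - \left(-2\right)^{2} - -20}{6 - 2} + \sqrt{2 + \left(5 + 4\right)}\right)^{2} \cdot 19 = \left(\frac{-23 - 4 + 20}{4} + \sqrt{2 + 9}\right)^{2} \cdot 19 = \left(\frac{-23 - 4 + 20}{4} + \sqrt{11}\right)^{2} \cdot 19 = \left(\frac{1}{4} \left(-7\right) + \sqrt{11}\right)^{2} \cdot 19 = \left(- \frac{7}{4} + \sqrt{11}\right)^{2} \cdot 19 = 19 \left(- \frac{7}{4} + \sqrt{11}\right)^{2}$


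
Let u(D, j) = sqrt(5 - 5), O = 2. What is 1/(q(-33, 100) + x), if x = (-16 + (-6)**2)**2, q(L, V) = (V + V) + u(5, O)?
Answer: 1/600 ≈ 0.0016667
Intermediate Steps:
u(D, j) = 0 (u(D, j) = sqrt(0) = 0)
q(L, V) = 2*V (q(L, V) = (V + V) + 0 = 2*V + 0 = 2*V)
x = 400 (x = (-16 + 36)**2 = 20**2 = 400)
1/(q(-33, 100) + x) = 1/(2*100 + 400) = 1/(200 + 400) = 1/600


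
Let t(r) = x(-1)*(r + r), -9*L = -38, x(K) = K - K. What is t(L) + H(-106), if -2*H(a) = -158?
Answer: 79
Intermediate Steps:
x(K) = 0
H(a) = 79 (H(a) = -½*(-158) = 79)
L = 38/9 (L = -⅑*(-38) = 38/9 ≈ 4.2222)
t(r) = 0 (t(r) = 0*(r + r) = 0*(2*r) = 0)
t(L) + H(-106) = 0 + 79 = 79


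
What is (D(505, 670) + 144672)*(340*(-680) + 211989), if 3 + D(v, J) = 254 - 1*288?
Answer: -2778582985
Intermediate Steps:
D(v, J) = -37 (D(v, J) = -3 + (254 - 1*288) = -3 + (254 - 288) = -3 - 34 = -37)
(D(505, 670) + 144672)*(340*(-680) + 211989) = (-37 + 144672)*(340*(-680) + 211989) = 144635*(-231200 + 211989) = 144635*(-19211) = -2778582985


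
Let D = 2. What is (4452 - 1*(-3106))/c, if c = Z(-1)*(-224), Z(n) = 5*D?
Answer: -3779/1120 ≈ -3.3741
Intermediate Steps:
Z(n) = 10 (Z(n) = 5*2 = 10)
c = -2240 (c = 10*(-224) = -2240)
(4452 - 1*(-3106))/c = (4452 - 1*(-3106))/(-2240) = (4452 + 3106)*(-1/2240) = 7558*(-1/2240) = -3779/1120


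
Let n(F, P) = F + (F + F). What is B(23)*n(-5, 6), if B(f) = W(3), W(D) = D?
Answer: -45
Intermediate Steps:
n(F, P) = 3*F (n(F, P) = F + 2*F = 3*F)
B(f) = 3
B(23)*n(-5, 6) = 3*(3*(-5)) = 3*(-15) = -45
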